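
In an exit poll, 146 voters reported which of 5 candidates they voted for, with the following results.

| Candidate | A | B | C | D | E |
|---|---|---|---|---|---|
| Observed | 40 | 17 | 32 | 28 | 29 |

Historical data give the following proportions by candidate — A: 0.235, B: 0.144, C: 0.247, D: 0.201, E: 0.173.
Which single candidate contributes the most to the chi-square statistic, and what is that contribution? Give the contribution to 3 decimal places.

Expected counts E_i = n·p_i: 146×0.235 = 34.31, 146×0.144 = 21.024, 146×0.247 = 36.062, 146×0.201 = 29.346, 146×0.173 = 25.258.
A: (40 − 34.31)²/34.31 = 32.3761/34.31 = 0.9436
B: (17 − 21.024)²/21.024 = 16.192576/21.024 = 0.7702
C: (32 − 36.062)²/36.062 = 16.499844/36.062 = 0.4575
D: (28 − 29.346)²/29.346 = 1.811716/29.346 = 0.0617
E: (29 − 25.258)²/25.258 = 14.002564/25.258 = 0.5544
The largest term is for A: 0.944.

A, 0.944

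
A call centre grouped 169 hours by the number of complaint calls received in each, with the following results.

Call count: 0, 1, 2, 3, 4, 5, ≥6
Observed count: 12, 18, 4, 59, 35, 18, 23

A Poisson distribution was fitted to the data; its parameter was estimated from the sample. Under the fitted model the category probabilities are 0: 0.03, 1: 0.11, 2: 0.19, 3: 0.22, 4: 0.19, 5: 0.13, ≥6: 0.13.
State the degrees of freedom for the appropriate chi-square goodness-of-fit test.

There are k = 7 categories and 1 parameter estimated from the data, so df = 7 − 1 − 1 = 5.

5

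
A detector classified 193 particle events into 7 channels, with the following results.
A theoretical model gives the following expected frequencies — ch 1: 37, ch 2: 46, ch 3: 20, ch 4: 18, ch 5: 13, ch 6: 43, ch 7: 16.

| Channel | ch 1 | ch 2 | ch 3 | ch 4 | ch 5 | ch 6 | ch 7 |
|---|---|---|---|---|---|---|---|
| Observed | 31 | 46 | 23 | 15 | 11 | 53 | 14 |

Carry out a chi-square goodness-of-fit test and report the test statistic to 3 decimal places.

4.806

ch 1: (31 − 37)²/37 = 36/37 = 0.9730
ch 2: (46 − 46)²/46 = 0/46 = 0.0000
ch 3: (23 − 20)²/20 = 9/20 = 0.4500
ch 4: (15 − 18)²/18 = 9/18 = 0.5000
ch 5: (11 − 13)²/13 = 4/13 = 0.3077
ch 6: (53 − 43)²/43 = 100/43 = 2.3256
ch 7: (14 − 16)²/16 = 4/16 = 0.2500
Sum = 4.806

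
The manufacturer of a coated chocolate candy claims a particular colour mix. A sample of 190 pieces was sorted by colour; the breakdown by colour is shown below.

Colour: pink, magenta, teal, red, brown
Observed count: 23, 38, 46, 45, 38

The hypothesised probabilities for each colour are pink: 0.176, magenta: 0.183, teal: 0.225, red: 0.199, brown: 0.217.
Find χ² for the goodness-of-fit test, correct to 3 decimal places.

5.427

Expected counts E_i = n·p_i: 190×0.176 = 33.44, 190×0.183 = 34.77, 190×0.225 = 42.75, 190×0.199 = 37.81, 190×0.217 = 41.23.
pink: (23 − 33.44)²/33.44 = 108.9936/33.44 = 3.2594
magenta: (38 − 34.77)²/34.77 = 10.4329/34.77 = 0.3001
teal: (46 − 42.75)²/42.75 = 10.5625/42.75 = 0.2471
red: (45 − 37.81)²/37.81 = 51.6961/37.81 = 1.3673
brown: (38 − 41.23)²/41.23 = 10.4329/41.23 = 0.2530
Sum = 5.427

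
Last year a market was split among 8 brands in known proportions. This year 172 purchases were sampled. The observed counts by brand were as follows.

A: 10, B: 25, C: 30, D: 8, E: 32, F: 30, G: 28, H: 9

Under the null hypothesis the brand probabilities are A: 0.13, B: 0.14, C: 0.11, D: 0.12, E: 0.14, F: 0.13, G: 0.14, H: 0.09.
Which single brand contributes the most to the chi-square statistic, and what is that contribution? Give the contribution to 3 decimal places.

Expected counts E_i = n·p_i: 172×0.13 = 22.36, 172×0.14 = 24.08, 172×0.11 = 18.92, 172×0.12 = 20.64, 172×0.14 = 24.08, 172×0.13 = 22.36, 172×0.14 = 24.08, 172×0.09 = 15.48.
cat         O        E   (O−E)²/E
A          10    22.36     6.8323
B          25    24.08     0.0351
C          30    18.92     6.4887
D           8    20.64     7.7408
E          32    24.08     2.6049
F          30    22.36     2.6104
G          28    24.08     0.6381
H           9    15.48     2.7126
The largest term is for D: 7.741.

D, 7.741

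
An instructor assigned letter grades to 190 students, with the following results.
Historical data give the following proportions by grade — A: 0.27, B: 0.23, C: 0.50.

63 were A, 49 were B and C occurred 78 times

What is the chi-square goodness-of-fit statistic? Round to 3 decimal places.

6.353

Expected counts E_i = n·p_i: 190×0.27 = 51.3, 190×0.23 = 43.7, 190×0.50 = 95.
cat         O        E   (O−E)²/E
A          63     51.3     2.6684
B          49     43.7     0.6428
C          78       95     3.0421
Sum = 6.353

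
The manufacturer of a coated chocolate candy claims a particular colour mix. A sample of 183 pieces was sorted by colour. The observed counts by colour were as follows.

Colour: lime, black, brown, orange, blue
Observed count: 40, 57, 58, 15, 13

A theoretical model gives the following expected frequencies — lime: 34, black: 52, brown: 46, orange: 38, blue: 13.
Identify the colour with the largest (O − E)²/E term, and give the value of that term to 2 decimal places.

orange, 13.92

χ² = (40−34)²/34 + (57−52)²/52 + (58−46)²/46 + (15−38)²/38 + (13−13)²/13
   = 1.059 + 0.481 + 3.130 + 13.921 + 0.000
The largest term is for orange: 13.92.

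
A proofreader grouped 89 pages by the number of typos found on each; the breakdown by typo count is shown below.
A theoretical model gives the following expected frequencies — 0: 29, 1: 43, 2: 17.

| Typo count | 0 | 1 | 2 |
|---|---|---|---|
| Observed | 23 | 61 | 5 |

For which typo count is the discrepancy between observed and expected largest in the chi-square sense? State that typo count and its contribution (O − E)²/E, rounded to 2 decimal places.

2, 8.47

0: (23 − 29)²/29 = 36/29 = 1.241
1: (61 − 43)²/43 = 324/43 = 7.535
2: (5 − 17)²/17 = 144/17 = 8.471
The largest term is for 2: 8.47.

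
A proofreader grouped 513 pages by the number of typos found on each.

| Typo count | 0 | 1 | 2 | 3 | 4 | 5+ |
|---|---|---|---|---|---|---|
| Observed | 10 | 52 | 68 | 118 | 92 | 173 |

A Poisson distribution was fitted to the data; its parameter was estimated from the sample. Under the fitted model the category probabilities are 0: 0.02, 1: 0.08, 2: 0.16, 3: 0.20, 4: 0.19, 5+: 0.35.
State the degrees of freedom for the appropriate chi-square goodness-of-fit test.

4

There are k = 6 categories and 1 parameter estimated from the data, so df = 6 − 1 − 1 = 4.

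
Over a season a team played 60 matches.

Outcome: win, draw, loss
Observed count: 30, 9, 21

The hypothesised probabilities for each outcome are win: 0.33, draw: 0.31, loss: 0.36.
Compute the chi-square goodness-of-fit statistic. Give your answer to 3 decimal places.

Expected counts E_i = n·p_i: 60×0.33 = 19.8, 60×0.31 = 18.6, 60×0.36 = 21.6.
χ² = (30−19.8)²/19.8 + (9−18.6)²/18.6 + (21−21.6)²/21.6
   = 5.2545 + 4.9548 + 0.0167
Sum = 10.226

10.226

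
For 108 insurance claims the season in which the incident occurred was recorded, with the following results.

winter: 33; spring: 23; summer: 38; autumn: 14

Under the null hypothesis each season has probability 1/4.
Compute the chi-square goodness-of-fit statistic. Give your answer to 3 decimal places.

Under H₀ each category has probability 1/4, so each expected count is 108/4 = 27.
cat         O        E   (O−E)²/E
winter     33       27     1.3333
spring     23       27     0.5926
summer     38       27     4.4815
autumn     14       27     6.2593
Sum = 12.667

12.667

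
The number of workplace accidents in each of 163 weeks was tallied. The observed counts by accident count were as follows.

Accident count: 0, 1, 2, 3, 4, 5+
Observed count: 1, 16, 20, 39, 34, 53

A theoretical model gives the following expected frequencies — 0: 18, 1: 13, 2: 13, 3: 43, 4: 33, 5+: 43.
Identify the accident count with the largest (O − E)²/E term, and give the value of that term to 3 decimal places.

cat         O        E   (O−E)²/E
0           1       18    16.0556
1          16       13     0.6923
2          20       13     3.7692
3          39       43     0.3721
4          34       33     0.0303
5+         53       43     2.3256
The largest term is for 0: 16.056.

0, 16.056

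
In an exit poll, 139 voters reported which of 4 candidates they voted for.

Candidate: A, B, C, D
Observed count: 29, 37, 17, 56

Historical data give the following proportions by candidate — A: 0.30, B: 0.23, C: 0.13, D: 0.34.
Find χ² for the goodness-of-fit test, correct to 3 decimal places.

6.339

Expected counts E_i = n·p_i: 139×0.30 = 41.7, 139×0.23 = 31.97, 139×0.13 = 18.07, 139×0.34 = 47.26.
cat         O        E   (O−E)²/E
A          29     41.7     3.8679
B          37    31.97     0.7914
C          17    18.07     0.0634
D          56    47.26     1.6163
Sum = 6.339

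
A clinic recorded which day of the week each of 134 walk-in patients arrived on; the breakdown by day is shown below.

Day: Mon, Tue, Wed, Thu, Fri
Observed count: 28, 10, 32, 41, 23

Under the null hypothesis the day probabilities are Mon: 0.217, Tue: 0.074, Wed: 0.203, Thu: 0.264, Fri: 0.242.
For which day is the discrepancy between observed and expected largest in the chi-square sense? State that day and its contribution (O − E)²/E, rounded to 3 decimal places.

Expected counts E_i = n·p_i: 134×0.217 = 29.078, 134×0.074 = 9.916, 134×0.203 = 27.202, 134×0.264 = 35.376, 134×0.242 = 32.428.
Mon: (28 − 29.078)²/29.078 = 1.162084/29.078 = 0.0400
Tue: (10 − 9.916)²/9.916 = 0.007056/9.916 = 0.0007
Wed: (32 − 27.202)²/27.202 = 23.020804/27.202 = 0.8463
Thu: (41 − 35.376)²/35.376 = 31.629376/35.376 = 0.8941
Fri: (23 − 32.428)²/32.428 = 88.887184/32.428 = 2.7411
The largest term is for Fri: 2.741.

Fri, 2.741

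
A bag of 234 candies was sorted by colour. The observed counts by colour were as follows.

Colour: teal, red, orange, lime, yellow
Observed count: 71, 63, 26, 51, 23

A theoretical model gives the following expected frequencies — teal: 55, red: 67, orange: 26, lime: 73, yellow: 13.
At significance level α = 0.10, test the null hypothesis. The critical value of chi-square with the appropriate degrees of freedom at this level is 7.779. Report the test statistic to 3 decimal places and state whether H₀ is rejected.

19.216; reject

χ² = (71−55)²/55 + (63−67)²/67 + (26−26)²/26 + (51−73)²/73 + (23−13)²/13
   = 4.6545 + 0.2388 + 0.0000 + 6.6301 + 7.6923
Sum = 19.216
df = 4. Since 19.216 > 7.779, we reject H₀.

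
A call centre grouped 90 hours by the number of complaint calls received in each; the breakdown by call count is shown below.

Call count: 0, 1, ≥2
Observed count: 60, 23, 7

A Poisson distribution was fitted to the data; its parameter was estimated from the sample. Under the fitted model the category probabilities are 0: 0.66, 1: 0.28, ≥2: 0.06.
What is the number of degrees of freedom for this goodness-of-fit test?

There are k = 3 categories and 1 parameter estimated from the data, so df = 3 − 1 − 1 = 1.

1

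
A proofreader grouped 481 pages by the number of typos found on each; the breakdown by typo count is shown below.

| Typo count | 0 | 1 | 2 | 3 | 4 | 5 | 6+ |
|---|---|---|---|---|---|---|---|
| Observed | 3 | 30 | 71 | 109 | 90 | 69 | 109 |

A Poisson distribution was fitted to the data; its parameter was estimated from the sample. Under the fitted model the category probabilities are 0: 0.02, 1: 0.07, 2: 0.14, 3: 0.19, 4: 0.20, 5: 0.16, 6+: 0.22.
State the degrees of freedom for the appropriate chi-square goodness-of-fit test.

There are k = 7 categories and 1 parameter estimated from the data, so df = 7 − 1 − 1 = 5.

5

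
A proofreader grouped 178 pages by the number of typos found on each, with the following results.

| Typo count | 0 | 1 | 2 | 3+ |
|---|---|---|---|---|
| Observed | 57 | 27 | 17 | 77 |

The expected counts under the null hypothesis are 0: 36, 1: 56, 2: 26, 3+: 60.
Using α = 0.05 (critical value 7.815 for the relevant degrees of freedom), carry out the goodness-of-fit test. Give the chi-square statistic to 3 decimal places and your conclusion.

cat         O        E   (O−E)²/E
0          57       36    12.2500
1          27       56    15.0179
2          17       26     3.1154
3+         77       60     4.8167
Sum = 35.200
df = 3. Since 35.200 > 7.815, we reject H₀.

35.200; reject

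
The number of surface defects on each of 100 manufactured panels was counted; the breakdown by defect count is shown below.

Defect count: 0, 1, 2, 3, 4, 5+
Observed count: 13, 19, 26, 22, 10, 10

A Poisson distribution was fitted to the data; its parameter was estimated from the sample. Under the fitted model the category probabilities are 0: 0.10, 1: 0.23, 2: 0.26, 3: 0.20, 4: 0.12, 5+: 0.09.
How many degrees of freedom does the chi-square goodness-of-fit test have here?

There are k = 6 categories and 1 parameter estimated from the data, so df = 6 − 1 − 1 = 4.

4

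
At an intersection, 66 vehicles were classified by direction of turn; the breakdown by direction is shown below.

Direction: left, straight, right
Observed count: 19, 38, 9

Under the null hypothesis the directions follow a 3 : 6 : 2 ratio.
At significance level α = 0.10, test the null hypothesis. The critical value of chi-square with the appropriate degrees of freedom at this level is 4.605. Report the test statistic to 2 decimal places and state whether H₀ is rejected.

Ratio total = 11. Expected counts: 66×3/11 = 18, 66×6/11 = 36, 66×2/11 = 12.
left: (19 − 18)²/18 = 1/18 = 0.056
straight: (38 − 36)²/36 = 4/36 = 0.111
right: (9 − 12)²/12 = 9/12 = 0.750
Sum = 0.92
df = 2. Since 0.92 < 4.605, we do not reject H₀.

0.92; do not reject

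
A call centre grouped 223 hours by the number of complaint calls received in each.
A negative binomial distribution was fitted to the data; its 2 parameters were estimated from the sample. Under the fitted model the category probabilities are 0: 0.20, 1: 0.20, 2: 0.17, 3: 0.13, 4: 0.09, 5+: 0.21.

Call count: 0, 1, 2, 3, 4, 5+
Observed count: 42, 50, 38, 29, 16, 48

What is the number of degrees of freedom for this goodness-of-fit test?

There are k = 6 categories and 2 parameters estimated from the data, so df = 6 − 1 − 2 = 3.

3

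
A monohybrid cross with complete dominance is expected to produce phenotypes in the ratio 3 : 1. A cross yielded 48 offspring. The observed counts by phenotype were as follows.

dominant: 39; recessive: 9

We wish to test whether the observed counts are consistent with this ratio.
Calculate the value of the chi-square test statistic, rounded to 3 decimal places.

Ratio total = 4. Expected counts: 48×3/4 = 36, 48×1/4 = 12.
dominant: (39 − 36)²/36 = 9/36 = 0.2500
recessive: (9 − 12)²/12 = 9/12 = 0.7500
Sum = 1.000

1.000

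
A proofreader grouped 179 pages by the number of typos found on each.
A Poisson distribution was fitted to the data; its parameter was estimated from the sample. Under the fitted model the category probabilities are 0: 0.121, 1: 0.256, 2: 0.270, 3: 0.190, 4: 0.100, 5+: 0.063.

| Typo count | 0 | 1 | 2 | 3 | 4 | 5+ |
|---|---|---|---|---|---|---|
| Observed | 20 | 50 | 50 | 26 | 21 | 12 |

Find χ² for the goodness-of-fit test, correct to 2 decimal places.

Expected counts E_i = n·p_i: 179×0.121 = 21.659, 179×0.256 = 45.824, 179×0.270 = 48.33, 179×0.190 = 34.01, 179×0.100 = 17.9, 179×0.063 = 11.277.
χ² = (20−21.659)²/21.659 + (50−45.824)²/45.824 + (50−48.33)²/48.33 + (26−34.01)²/34.01 + (21−17.9)²/17.9 + (12−11.277)²/11.277
   = 0.127 + 0.381 + 0.058 + 1.887 + 0.537 + 0.046
Sum = 3.04

3.04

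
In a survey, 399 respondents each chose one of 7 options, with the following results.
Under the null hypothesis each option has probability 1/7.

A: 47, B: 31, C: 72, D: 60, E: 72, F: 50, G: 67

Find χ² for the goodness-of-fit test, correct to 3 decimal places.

Expected count for each of the 7 categories: 399/7 = 57.
cat         O        E   (O−E)²/E
A          47       57     1.7544
B          31       57    11.8596
C          72       57     3.9474
D          60       57     0.1579
E          72       57     3.9474
F          50       57     0.8596
G          67       57     1.7544
Sum = 24.281

24.281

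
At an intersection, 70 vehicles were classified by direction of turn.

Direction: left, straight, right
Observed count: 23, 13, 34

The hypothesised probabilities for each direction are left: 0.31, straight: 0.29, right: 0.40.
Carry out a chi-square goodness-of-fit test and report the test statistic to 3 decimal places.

Expected counts E_i = n·p_i: 70×0.31 = 21.7, 70×0.29 = 20.3, 70×0.40 = 28.
left: (23 − 21.7)²/21.7 = 1.69/21.7 = 0.0779
straight: (13 − 20.3)²/20.3 = 53.29/20.3 = 2.6251
right: (34 − 28)²/28 = 36/28 = 1.2857
Sum = 3.989

3.989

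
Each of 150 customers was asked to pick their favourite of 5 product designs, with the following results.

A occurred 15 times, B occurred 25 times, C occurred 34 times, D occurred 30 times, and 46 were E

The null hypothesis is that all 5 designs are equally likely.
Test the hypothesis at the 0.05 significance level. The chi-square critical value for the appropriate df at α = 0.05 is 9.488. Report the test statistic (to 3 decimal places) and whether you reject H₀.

Expected count for each of the 5 categories: 150/5 = 30.
χ² = (15−30)²/30 + (25−30)²/30 + (34−30)²/30 + (30−30)²/30 + (46−30)²/30
   = 7.5000 + 0.8333 + 0.5333 + 0.0000 + 8.5333
Sum = 17.400
df = 4. Since 17.400 > 9.488, we reject H₀.

17.400; reject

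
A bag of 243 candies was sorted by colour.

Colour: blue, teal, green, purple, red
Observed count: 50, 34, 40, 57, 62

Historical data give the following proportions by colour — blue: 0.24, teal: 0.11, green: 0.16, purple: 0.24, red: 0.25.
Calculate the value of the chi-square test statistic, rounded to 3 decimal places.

Expected counts E_i = n·p_i: 243×0.24 = 58.32, 243×0.11 = 26.73, 243×0.16 = 38.88, 243×0.24 = 58.32, 243×0.25 = 60.75.
cat         O        E   (O−E)²/E
blue       50    58.32     1.1869
teal       34    26.73     1.9773
green      40    38.88     0.0323
purple     57    58.32     0.0299
red        62    60.75     0.0257
Sum = 3.252

3.252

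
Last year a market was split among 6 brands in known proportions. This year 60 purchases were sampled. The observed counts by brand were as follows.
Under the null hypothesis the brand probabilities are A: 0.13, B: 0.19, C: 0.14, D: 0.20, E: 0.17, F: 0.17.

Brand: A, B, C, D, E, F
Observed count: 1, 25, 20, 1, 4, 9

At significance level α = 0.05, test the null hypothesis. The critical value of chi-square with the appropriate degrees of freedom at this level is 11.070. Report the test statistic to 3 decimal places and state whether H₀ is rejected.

Expected counts E_i = n·p_i: 60×0.13 = 7.8, 60×0.19 = 11.4, 60×0.14 = 8.4, 60×0.20 = 12, 60×0.17 = 10.2, 60×0.17 = 10.2.
cat         O        E   (O−E)²/E
A           1      7.8     5.9282
B          25     11.4    16.2246
C          20      8.4    16.0190
D           1       12    10.0833
E           4     10.2     3.7686
F           9     10.2     0.1412
Sum = 52.165
df = 5. Since 52.165 > 11.070, we reject H₀.

52.165; reject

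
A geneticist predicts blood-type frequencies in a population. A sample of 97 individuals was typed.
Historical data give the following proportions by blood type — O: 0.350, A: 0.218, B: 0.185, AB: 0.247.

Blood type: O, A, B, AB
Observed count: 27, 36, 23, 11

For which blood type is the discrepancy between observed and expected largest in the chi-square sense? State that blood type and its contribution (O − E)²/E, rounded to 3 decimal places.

Expected counts E_i = n·p_i: 97×0.350 = 33.95, 97×0.218 = 21.146, 97×0.185 = 17.945, 97×0.247 = 23.959.
χ² = (27−33.95)²/33.95 + (36−21.146)²/21.146 + (23−17.945)²/17.945 + (11−23.959)²/23.959
   = 1.4228 + 10.4342 + 1.4240 + 7.0093
The largest term is for A: 10.434.

A, 10.434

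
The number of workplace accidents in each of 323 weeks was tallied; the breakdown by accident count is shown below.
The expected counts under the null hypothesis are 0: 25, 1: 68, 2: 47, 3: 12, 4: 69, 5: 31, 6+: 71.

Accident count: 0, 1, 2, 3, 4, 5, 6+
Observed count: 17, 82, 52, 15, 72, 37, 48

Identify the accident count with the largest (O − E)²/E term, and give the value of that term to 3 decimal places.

0: (17 − 25)²/25 = 64/25 = 2.5600
1: (82 − 68)²/68 = 196/68 = 2.8824
2: (52 − 47)²/47 = 25/47 = 0.5319
3: (15 − 12)²/12 = 9/12 = 0.7500
4: (72 − 69)²/69 = 9/69 = 0.1304
5: (37 − 31)²/31 = 36/31 = 1.1613
6+: (48 − 71)²/71 = 529/71 = 7.4507
The largest term is for 6+: 7.451.

6+, 7.451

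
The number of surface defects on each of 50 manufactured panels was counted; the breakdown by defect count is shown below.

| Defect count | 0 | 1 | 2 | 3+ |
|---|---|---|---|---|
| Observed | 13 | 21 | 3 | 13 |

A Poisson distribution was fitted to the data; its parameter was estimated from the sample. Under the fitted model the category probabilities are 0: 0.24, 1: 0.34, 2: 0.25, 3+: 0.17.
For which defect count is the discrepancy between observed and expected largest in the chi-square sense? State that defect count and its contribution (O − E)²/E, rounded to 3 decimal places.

Expected counts E_i = n·p_i: 50×0.24 = 12, 50×0.34 = 17, 50×0.25 = 12.5, 50×0.17 = 8.5.
χ² = (13−12)²/12 + (21−17)²/17 + (3−12.5)²/12.5 + (13−8.5)²/8.5
   = 0.0833 + 0.9412 + 7.2200 + 2.3824
The largest term is for 2: 7.220.

2, 7.220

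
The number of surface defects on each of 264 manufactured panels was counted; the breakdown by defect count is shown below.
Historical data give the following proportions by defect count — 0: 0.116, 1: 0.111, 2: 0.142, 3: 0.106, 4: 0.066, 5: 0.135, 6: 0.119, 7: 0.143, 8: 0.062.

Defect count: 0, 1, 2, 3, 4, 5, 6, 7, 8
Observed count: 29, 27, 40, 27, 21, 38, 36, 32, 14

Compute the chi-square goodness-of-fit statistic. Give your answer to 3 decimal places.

3.248

Expected counts E_i = n·p_i: 264×0.116 = 30.624, 264×0.111 = 29.304, 264×0.142 = 37.488, 264×0.106 = 27.984, 264×0.066 = 17.424, 264×0.135 = 35.64, 264×0.119 = 31.416, 264×0.143 = 37.752, 264×0.062 = 16.368.
0: (29 − 30.624)²/30.624 = 2.637376/30.624 = 0.0861
1: (27 − 29.304)²/29.304 = 5.308416/29.304 = 0.1811
2: (40 − 37.488)²/37.488 = 6.310144/37.488 = 0.1683
3: (27 − 27.984)²/27.984 = 0.968256/27.984 = 0.0346
4: (21 − 17.424)²/17.424 = 12.787776/17.424 = 0.7339
5: (38 − 35.64)²/35.64 = 5.5696/35.64 = 0.1563
6: (36 − 31.416)²/31.416 = 21.013056/31.416 = 0.6689
7: (32 − 37.752)²/37.752 = 33.085504/37.752 = 0.8764
8: (14 − 16.368)²/16.368 = 5.607424/16.368 = 0.3426
Sum = 3.248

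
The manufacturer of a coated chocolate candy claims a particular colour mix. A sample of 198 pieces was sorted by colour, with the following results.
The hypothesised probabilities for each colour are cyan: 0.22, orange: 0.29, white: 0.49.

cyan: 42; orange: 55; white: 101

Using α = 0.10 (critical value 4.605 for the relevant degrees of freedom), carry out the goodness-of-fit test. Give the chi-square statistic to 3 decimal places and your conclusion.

0.321; do not reject

Expected counts E_i = n·p_i: 198×0.22 = 43.56, 198×0.29 = 57.42, 198×0.49 = 97.02.
χ² = (42−43.56)²/43.56 + (55−57.42)²/57.42 + (101−97.02)²/97.02
   = 0.0559 + 0.1020 + 0.1633
Sum = 0.321
df = 2. Since 0.321 < 4.605, we do not reject H₀.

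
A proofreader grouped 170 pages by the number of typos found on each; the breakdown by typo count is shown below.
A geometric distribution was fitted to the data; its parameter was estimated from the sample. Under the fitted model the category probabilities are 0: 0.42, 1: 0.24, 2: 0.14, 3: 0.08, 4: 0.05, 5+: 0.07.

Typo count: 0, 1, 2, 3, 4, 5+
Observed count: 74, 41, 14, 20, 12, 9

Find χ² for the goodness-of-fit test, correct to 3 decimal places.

9.291

Expected counts E_i = n·p_i: 170×0.42 = 71.4, 170×0.24 = 40.8, 170×0.14 = 23.8, 170×0.08 = 13.6, 170×0.05 = 8.5, 170×0.07 = 11.9.
cat         O        E   (O−E)²/E
0          74     71.4     0.0947
1          41     40.8     0.0010
2          14     23.8     4.0353
3          20     13.6     3.0118
4          12      8.5     1.4412
5+          9     11.9     0.7067
Sum = 9.291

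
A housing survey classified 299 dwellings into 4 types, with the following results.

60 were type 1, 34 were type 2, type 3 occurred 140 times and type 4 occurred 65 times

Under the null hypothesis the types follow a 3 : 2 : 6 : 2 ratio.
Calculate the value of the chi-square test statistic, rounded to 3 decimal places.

12.181

Ratio total = 13. Expected counts: 299×3/13 = 69, 299×2/13 = 46, 299×6/13 = 138, 299×2/13 = 46.
cat         O        E   (O−E)²/E
type 1     60       69     1.1739
type 2     34       46     3.1304
type 3    140      138     0.0290
type 4     65       46     7.8478
Sum = 12.181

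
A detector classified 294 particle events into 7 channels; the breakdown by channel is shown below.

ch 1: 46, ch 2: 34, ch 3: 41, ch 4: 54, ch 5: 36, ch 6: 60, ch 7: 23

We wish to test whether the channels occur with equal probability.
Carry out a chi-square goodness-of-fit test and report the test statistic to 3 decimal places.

22.524

Under H₀ each category has probability 1/7, so each expected count is 294/7 = 42.
ch 1: (46 − 42)²/42 = 16/42 = 0.3810
ch 2: (34 − 42)²/42 = 64/42 = 1.5238
ch 3: (41 − 42)²/42 = 1/42 = 0.0238
ch 4: (54 − 42)²/42 = 144/42 = 3.4286
ch 5: (36 − 42)²/42 = 36/42 = 0.8571
ch 6: (60 − 42)²/42 = 324/42 = 7.7143
ch 7: (23 − 42)²/42 = 361/42 = 8.5952
Sum = 22.524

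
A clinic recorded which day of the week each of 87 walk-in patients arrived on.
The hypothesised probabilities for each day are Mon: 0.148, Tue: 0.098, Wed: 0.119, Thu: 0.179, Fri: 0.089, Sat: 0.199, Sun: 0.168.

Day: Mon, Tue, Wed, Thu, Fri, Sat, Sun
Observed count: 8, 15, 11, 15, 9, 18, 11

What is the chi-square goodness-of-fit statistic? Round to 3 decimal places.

7.950

Expected counts E_i = n·p_i: 87×0.148 = 12.876, 87×0.098 = 8.526, 87×0.119 = 10.353, 87×0.179 = 15.573, 87×0.089 = 7.743, 87×0.199 = 17.313, 87×0.168 = 14.616.
χ² = (8−12.876)²/12.876 + (15−8.526)²/8.526 + (11−10.353)²/10.353 + (15−15.573)²/15.573 + (9−7.743)²/7.743 + (18−17.313)²/17.313 + (11−14.616)²/14.616
   = 1.8465 + 4.9159 + 0.0404 + 0.0211 + 0.2041 + 0.0273 + 0.8946
Sum = 7.950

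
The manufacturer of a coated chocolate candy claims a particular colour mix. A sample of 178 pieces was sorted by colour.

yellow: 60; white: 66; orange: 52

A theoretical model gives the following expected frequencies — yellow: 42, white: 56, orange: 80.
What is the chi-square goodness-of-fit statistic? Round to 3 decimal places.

19.300

cat         O        E   (O−E)²/E
yellow     60       42     7.7143
white      66       56     1.7857
orange     52       80     9.8000
Sum = 19.300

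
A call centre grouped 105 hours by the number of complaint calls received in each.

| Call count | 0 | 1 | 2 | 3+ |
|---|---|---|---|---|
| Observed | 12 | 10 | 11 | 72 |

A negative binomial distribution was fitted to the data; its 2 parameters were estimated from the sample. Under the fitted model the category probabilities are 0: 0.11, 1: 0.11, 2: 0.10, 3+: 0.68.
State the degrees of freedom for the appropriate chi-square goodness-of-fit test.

1

There are k = 4 categories and 2 parameters estimated from the data, so df = 4 − 1 − 2 = 1.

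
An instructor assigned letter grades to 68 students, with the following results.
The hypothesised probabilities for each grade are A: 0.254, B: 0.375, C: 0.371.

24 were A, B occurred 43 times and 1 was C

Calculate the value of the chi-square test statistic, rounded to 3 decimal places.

37.898

Expected counts E_i = n·p_i: 68×0.254 = 17.272, 68×0.375 = 25.5, 68×0.371 = 25.228.
A: (24 − 17.272)²/17.272 = 45.265984/17.272 = 2.6208
B: (43 − 25.5)²/25.5 = 306.25/25.5 = 12.0098
C: (1 − 25.228)²/25.228 = 586.995984/25.228 = 23.2676
Sum = 37.898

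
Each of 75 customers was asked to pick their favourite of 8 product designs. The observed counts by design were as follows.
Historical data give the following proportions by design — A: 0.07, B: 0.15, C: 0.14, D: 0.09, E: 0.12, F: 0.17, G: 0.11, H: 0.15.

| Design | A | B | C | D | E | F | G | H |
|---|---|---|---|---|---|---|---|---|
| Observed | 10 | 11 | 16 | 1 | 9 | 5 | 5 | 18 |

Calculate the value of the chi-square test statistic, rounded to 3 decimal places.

Expected counts E_i = n·p_i: 75×0.07 = 5.25, 75×0.15 = 11.25, 75×0.14 = 10.5, 75×0.09 = 6.75, 75×0.12 = 9, 75×0.17 = 12.75, 75×0.11 = 8.25, 75×0.15 = 11.25.
cat         O        E   (O−E)²/E
A          10     5.25     4.2976
B          11    11.25     0.0056
C          16     10.5     2.8810
D           1     6.75     4.8981
E           9        9     0.0000
F           5    12.75     4.7108
G           5     8.25     1.2803
H          18    11.25     4.0500
Sum = 22.123

22.123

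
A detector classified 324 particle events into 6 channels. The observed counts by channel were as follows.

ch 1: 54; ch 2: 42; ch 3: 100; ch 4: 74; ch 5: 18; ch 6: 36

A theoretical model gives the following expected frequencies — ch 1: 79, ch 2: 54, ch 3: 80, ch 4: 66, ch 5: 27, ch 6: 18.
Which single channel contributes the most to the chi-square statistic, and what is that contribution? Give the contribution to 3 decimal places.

ch 1: (54 − 79)²/79 = 625/79 = 7.9114
ch 2: (42 − 54)²/54 = 144/54 = 2.6667
ch 3: (100 − 80)²/80 = 400/80 = 5.0000
ch 4: (74 − 66)²/66 = 64/66 = 0.9697
ch 5: (18 − 27)²/27 = 81/27 = 3.0000
ch 6: (36 − 18)²/18 = 324/18 = 18.0000
The largest term is for ch 6: 18.000.

ch 6, 18.000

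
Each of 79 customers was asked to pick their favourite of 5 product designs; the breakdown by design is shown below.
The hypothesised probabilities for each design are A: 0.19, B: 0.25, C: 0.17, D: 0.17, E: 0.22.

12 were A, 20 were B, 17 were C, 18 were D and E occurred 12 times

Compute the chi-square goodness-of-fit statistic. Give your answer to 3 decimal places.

Expected counts E_i = n·p_i: 79×0.19 = 15.01, 79×0.25 = 19.75, 79×0.17 = 13.43, 79×0.17 = 13.43, 79×0.22 = 17.38.
χ² = (12−15.01)²/15.01 + (20−19.75)²/19.75 + (17−13.43)²/13.43 + (18−13.43)²/13.43 + (12−17.38)²/17.38
   = 0.6036 + 0.0032 + 0.9490 + 1.5551 + 1.6654
Sum = 4.776

4.776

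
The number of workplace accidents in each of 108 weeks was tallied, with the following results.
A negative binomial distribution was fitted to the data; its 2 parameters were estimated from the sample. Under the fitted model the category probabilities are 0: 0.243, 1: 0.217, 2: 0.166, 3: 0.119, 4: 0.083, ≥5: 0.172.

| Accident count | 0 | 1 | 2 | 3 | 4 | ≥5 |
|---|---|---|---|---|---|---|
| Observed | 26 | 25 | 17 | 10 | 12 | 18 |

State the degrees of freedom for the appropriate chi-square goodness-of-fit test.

There are k = 6 categories and 2 parameters estimated from the data, so df = 6 − 1 − 2 = 3.

3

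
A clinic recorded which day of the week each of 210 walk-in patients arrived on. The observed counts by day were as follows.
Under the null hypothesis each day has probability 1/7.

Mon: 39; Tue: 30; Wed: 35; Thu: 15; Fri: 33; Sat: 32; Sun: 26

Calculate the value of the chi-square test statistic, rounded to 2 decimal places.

12.00

Expected count for each of the 7 categories: 210/7 = 30.
cat         O        E   (O−E)²/E
Mon        39       30      2.700
Tue        30       30      0.000
Wed        35       30      0.833
Thu        15       30      7.500
Fri        33       30      0.300
Sat        32       30      0.133
Sun        26       30      0.533
Sum = 12.00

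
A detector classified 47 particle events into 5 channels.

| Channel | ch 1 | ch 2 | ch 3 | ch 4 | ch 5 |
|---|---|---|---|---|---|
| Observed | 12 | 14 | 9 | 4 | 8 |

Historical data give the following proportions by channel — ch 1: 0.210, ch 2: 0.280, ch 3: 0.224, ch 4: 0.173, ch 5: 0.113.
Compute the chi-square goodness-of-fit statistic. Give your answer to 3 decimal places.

4.195

Expected counts E_i = n·p_i: 47×0.210 = 9.87, 47×0.280 = 13.16, 47×0.224 = 10.528, 47×0.173 = 8.131, 47×0.113 = 5.311.
cat         O        E   (O−E)²/E
ch 1       12     9.87     0.4597
ch 2       14    13.16     0.0536
ch 3        9   10.528     0.2218
ch 4        4    8.131     2.0988
ch 5        8    5.311     1.3615
Sum = 4.195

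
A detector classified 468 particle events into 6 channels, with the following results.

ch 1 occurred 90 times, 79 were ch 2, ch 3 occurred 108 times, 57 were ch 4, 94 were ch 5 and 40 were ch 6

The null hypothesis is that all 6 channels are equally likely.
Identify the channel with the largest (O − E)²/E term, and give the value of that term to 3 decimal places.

ch 6, 18.513

Under H₀ each category has probability 1/6, so each expected count is 468/6 = 78.
ch 1: (90 − 78)²/78 = 144/78 = 1.8462
ch 2: (79 − 78)²/78 = 1/78 = 0.0128
ch 3: (108 − 78)²/78 = 900/78 = 11.5385
ch 4: (57 − 78)²/78 = 441/78 = 5.6538
ch 5: (94 − 78)²/78 = 256/78 = 3.2821
ch 6: (40 − 78)²/78 = 1444/78 = 18.5128
The largest term is for ch 6: 18.513.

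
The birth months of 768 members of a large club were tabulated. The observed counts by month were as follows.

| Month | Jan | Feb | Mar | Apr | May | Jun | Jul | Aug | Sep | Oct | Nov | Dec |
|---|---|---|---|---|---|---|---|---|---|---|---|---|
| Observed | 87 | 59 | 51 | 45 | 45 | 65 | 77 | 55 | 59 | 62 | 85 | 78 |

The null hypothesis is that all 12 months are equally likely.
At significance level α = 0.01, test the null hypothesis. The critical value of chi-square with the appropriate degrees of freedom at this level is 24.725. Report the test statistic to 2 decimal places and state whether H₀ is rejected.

Under H₀ each category has probability 1/12, so each expected count is 768/12 = 64.
χ² = (87−64)²/64 + (59−64)²/64 + (51−64)²/64 + (45−64)²/64 + (45−64)²/64 + (65−64)²/64 + (77−64)²/64 + (55−64)²/64 + (59−64)²/64 + (62−64)²/64 + (85−64)²/64 + (78−64)²/64
   = 8.266 + 0.391 + 2.641 + 5.641 + 5.641 + 0.016 + 2.641 + 1.266 + 0.391 + 0.063 + 6.891 + 3.063
Sum = 36.91
df = 11. Since 36.91 > 24.725, we reject H₀.

36.91; reject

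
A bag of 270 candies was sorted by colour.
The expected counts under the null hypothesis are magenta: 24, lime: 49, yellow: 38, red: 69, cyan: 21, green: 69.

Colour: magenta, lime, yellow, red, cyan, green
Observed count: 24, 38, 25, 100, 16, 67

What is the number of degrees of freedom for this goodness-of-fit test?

5

There are k = 6 categories and no parameters were estimated from the data, so df = 6 − 1 = 5.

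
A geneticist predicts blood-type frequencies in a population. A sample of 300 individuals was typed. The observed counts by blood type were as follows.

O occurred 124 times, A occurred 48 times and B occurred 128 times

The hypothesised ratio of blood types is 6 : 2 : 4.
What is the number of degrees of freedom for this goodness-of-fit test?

2

There are k = 3 categories and no parameters were estimated from the data, so df = 3 − 1 = 2.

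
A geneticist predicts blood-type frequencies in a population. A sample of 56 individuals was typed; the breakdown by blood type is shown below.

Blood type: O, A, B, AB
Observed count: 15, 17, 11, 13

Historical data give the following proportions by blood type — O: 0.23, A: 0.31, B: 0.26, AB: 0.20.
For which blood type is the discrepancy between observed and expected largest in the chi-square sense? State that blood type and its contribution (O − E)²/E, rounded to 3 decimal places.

Expected counts E_i = n·p_i: 56×0.23 = 12.88, 56×0.31 = 17.36, 56×0.26 = 14.56, 56×0.20 = 11.2.
cat         O        E   (O−E)²/E
O          15    12.88     0.3489
A          17    17.36     0.0075
B          11    14.56     0.8704
AB         13     11.2     0.2893
The largest term is for B: 0.870.

B, 0.870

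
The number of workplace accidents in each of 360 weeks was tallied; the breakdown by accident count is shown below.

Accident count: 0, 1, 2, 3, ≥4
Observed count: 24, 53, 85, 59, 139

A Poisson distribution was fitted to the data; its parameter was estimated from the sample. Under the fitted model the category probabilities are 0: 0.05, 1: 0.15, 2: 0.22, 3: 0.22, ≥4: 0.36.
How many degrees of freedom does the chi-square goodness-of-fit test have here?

3

There are k = 5 categories and 1 parameter estimated from the data, so df = 5 − 1 − 1 = 3.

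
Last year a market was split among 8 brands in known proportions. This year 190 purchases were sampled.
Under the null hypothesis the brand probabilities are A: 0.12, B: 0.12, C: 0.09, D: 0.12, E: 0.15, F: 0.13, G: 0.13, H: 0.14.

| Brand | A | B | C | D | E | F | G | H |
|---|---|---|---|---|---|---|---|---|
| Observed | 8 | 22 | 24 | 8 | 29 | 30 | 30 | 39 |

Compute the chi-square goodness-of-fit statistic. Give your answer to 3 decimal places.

Expected counts E_i = n·p_i: 190×0.12 = 22.8, 190×0.12 = 22.8, 190×0.09 = 17.1, 190×0.12 = 22.8, 190×0.15 = 28.5, 190×0.13 = 24.7, 190×0.13 = 24.7, 190×0.14 = 26.6.
A: (8 − 22.8)²/22.8 = 219.04/22.8 = 9.6070
B: (22 − 22.8)²/22.8 = 0.64/22.8 = 0.0281
C: (24 − 17.1)²/17.1 = 47.61/17.1 = 2.7842
D: (8 − 22.8)²/22.8 = 219.04/22.8 = 9.6070
E: (29 − 28.5)²/28.5 = 0.25/28.5 = 0.0088
F: (30 − 24.7)²/24.7 = 28.09/24.7 = 1.1372
G: (30 − 24.7)²/24.7 = 28.09/24.7 = 1.1372
H: (39 − 26.6)²/26.6 = 153.76/26.6 = 5.7805
Sum = 30.090

30.090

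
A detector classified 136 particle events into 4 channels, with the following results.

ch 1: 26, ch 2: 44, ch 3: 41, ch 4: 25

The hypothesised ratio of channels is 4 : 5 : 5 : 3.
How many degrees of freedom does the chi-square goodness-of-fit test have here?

3

There are k = 4 categories and no parameters were estimated from the data, so df = 4 − 1 = 3.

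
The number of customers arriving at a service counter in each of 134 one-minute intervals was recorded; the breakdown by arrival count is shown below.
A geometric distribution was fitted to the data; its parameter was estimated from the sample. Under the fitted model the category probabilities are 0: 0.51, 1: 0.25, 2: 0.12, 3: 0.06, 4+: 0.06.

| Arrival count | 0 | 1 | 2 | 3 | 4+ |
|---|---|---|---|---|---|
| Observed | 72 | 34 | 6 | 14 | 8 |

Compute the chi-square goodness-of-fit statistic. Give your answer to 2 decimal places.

Expected counts E_i = n·p_i: 134×0.51 = 68.34, 134×0.25 = 33.5, 134×0.12 = 16.08, 134×0.06 = 8.04, 134×0.06 = 8.04.
cat         O        E   (O−E)²/E
0          72    68.34      0.196
1          34     33.5      0.007
2           6    16.08      6.319
3          14     8.04      4.418
4+          8     8.04      0.000
Sum = 10.94

10.94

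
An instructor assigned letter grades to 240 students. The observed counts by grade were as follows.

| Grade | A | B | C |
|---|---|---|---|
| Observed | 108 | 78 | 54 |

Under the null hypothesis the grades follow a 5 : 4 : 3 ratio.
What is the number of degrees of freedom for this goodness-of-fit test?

2

There are k = 3 categories and no parameters were estimated from the data, so df = 3 − 1 = 2.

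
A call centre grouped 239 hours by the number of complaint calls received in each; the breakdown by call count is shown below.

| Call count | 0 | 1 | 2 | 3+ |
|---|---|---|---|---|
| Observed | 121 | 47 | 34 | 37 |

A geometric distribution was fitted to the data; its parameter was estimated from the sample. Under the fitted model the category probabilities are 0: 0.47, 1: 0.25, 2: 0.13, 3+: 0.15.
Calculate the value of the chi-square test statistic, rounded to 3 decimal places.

Expected counts E_i = n·p_i: 239×0.47 = 112.33, 239×0.25 = 59.75, 239×0.13 = 31.07, 239×0.15 = 35.85.
cat         O        E   (O−E)²/E
0         121   112.33     0.6692
1          47    59.75     2.7207
2          34    31.07     0.2763
3+         37    35.85     0.0369
Sum = 3.703

3.703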